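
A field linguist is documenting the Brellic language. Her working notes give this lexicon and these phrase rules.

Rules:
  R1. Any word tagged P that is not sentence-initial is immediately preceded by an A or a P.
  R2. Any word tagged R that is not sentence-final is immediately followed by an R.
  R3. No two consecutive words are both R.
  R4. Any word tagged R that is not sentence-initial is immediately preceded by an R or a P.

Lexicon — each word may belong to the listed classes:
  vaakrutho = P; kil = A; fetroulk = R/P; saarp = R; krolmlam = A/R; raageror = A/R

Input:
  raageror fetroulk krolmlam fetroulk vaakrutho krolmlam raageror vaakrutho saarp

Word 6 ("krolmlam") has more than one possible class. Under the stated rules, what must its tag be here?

Candidates per position — 1:raageror {A,R}; 2:fetroulk {R,P}; 3:krolmlam {A,R}; 4:fetroulk {R,P}; 5:vaakrutho {P}; 6:krolmlam {A,R}; 7:raageror {A,R}; 8:vaakrutho {P}; 9:saarp {R}.
Position 1: R is ruled out by rule 2; that leaves A.
Position 2: R is ruled out by rule 2; that leaves P.
Position 3: R is ruled out by rule 1; that leaves A.
Position 4: R is ruled out by rule 1; that leaves P.
Position 6: R is ruled out by rule 2; that leaves A.
Position 7: R is ruled out by rule 1; that leaves A.
The only consistent sequence is: A P A P P A A P R.
Verifying each rule — rule 1 holds; rule 2 holds; rule 3 holds; rule 4 holds.

A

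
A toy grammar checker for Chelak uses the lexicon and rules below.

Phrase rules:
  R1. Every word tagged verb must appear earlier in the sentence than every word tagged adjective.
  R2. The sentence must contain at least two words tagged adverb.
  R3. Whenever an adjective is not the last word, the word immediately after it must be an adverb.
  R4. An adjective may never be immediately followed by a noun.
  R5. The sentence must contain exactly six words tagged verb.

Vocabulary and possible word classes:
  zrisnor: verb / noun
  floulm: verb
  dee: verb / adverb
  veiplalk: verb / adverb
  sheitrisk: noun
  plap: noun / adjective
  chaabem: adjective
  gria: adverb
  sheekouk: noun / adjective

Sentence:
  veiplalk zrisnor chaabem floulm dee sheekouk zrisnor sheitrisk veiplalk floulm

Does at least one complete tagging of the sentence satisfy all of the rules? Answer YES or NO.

NO

Candidates per position — 1:veiplalk {verb,adverb}; 2:zrisnor {verb,noun}; 3:chaabem {adjective}; 4:floulm {verb}; 5:dee {verb,adverb}; 6:sheekouk {noun,adjective}; 7:zrisnor {verb,noun}; 8:sheitrisk {noun}; 9:veiplalk {verb,adverb}; 10:floulm {verb}.
Rule 1 cannot be satisfied by any choice of tags from the lexicon.
So there is no consistent tagging.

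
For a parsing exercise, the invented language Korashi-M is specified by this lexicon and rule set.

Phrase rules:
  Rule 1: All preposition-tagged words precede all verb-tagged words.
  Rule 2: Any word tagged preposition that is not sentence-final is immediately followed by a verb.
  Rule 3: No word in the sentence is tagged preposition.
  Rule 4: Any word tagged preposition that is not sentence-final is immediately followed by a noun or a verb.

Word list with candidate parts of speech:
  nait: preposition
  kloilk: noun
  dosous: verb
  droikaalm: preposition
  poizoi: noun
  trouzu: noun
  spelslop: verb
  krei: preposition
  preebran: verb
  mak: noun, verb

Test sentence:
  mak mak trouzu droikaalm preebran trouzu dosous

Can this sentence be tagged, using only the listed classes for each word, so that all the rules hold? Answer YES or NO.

Candidates per position — 1:mak {noun,verb}; 2:mak {noun,verb}; 3:trouzu {noun}; 4:droikaalm {preposition}; 5:preebran {verb}; 6:trouzu {noun}; 7:dosous {verb}.
Rule 3 cannot be satisfied by any choice of tags from the lexicon.
So there is no consistent tagging.

NO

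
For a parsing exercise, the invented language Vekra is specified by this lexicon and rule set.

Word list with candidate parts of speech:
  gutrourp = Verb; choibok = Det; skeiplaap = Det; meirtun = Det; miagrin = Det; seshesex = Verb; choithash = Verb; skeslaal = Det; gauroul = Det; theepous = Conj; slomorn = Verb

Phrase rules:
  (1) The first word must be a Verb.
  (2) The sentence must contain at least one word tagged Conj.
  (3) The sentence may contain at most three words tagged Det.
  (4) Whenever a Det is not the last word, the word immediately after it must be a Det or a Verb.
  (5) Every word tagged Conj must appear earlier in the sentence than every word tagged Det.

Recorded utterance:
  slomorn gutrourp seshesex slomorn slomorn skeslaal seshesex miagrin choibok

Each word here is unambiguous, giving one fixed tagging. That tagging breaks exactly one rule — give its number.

2

Fixed tagging: Verb Verb Verb Verb Verb Det Verb Det Det.
Applying the rules: R1 ok, R2 fails, R3 ok, R4 ok, R5 ok.
Only rule 2 fails.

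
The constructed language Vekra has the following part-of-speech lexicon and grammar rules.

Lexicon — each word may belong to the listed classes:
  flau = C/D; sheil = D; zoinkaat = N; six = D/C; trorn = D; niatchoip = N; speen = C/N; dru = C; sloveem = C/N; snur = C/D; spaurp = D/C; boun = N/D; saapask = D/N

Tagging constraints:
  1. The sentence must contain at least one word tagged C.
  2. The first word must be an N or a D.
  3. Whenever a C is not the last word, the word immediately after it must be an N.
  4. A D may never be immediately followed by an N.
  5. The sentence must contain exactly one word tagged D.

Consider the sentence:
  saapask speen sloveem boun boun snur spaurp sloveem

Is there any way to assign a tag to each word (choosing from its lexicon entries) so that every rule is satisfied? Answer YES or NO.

YES

Candidates per position — 1:saapask {D,N}; 2:speen {C,N}; 3:sloveem {C,N}; 4:boun {N,D}; 5:boun {N,D}; 6:snur {C,D}; 7:spaurp {D,C}; 8:sloveem {C,N}.
One satisfying assignment: N N N N N D C N.
Rule-by-rule: rule 1 holds; rule 2 holds; rule 3 holds; rule 4 holds; rule 5 holds.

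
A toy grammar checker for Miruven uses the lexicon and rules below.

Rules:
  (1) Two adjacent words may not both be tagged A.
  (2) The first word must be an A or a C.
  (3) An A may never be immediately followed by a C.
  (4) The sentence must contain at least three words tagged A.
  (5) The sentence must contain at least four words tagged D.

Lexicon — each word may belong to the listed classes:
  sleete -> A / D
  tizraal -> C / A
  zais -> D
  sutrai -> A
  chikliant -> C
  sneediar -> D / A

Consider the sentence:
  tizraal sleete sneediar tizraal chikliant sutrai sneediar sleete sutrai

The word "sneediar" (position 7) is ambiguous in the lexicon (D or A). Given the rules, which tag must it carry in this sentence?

D

Candidates per position — 1:tizraal {C,A}; 2:sleete {A,D}; 3:sneediar {D,A}; 4:tizraal {C,A}; 5:chikliant {C}; 6:sutrai {A}; 7:sneediar {D,A}; 8:sleete {A,D}; 9:sutrai {A}.
Position 2: tagging it A would leave rule 5 unsatisfiable, so it must be D.
Position 3: tagging it A would leave rule 3 unsatisfiable, so it must be D.
Position 4: tagging it A would leave rule 3 unsatisfiable, so it must be C.
Position 7: tagging it A would leave rule 1 unsatisfiable, so it must be D.
Position 8: tagging it A would leave rule 1 unsatisfiable, so it must be D.
Position 1: tagging it C would leave rule 4 unsatisfiable, so it must be A.
So the tagging must be: A D D C C A D D A.
Check: rule 1 holds; rule 2 holds; rule 3 holds; rule 4 holds; rule 5 holds.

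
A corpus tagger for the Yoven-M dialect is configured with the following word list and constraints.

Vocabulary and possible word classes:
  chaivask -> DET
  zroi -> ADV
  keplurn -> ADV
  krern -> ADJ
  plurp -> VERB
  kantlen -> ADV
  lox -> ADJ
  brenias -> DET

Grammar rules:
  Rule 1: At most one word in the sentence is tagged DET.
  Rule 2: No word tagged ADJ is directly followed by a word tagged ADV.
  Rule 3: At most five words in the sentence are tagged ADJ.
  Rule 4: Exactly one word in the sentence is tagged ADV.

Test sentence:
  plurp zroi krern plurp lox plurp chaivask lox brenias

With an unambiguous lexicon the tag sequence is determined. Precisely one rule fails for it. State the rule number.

Fixed tagging: VERB ADV ADJ VERB ADJ VERB DET ADJ DET.
Rule check: R1 fail, R2 pass, R3 pass, R4 pass.
Only rule 1 fails.

1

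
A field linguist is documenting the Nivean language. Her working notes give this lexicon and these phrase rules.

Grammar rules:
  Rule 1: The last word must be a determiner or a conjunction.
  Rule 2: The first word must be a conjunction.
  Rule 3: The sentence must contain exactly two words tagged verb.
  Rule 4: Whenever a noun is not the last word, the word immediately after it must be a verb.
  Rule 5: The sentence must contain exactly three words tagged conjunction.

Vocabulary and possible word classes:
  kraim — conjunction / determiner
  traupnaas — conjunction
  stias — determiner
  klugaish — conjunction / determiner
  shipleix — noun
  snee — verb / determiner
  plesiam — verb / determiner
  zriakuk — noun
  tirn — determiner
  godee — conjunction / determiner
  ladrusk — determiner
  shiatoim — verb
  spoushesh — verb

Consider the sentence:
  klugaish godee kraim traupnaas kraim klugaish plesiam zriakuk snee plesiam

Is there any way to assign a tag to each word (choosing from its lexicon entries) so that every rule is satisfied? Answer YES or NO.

Candidates per position — 1:klugaish {conjunction,determiner}; 2:godee {conjunction,determiner}; 3:kraim {conjunction,determiner}; 4:traupnaas {conjunction}; 5:kraim {conjunction,determiner}; 6:klugaish {conjunction,determiner}; 7:plesiam {verb,determiner}; 8:zriakuk {noun}; 9:snee {verb,determiner}; 10:plesiam {verb,determiner}.
One satisfying assignment: conjunction determiner determiner conjunction conjunction determiner verb noun verb determiner.
Rule-by-rule: rule 1 holds; rule 2 holds; rule 3 holds; rule 4 holds; rule 5 holds.

YES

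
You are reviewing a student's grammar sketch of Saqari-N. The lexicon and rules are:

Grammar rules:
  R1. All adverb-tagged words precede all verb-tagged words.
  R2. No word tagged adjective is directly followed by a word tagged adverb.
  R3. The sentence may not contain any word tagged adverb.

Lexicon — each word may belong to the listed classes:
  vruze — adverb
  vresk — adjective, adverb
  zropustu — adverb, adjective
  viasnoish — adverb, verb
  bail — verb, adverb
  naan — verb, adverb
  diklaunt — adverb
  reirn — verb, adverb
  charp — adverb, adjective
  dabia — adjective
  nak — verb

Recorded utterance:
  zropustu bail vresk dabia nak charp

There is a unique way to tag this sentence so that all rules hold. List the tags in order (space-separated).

Candidates per position — 1:zropustu {adverb,adjective}; 2:bail {verb,adverb}; 3:vresk {adjective,adverb}; 4:dabia {adjective}; 5:nak {verb}; 6:charp {adverb,adjective}.
If word 1 were adverb, no tagging could satisfy rule 3; so word 1 is adjective.
If word 2 were adverb, no tagging could satisfy rule 2; so word 2 is verb.
If word 3 were adverb, no tagging could satisfy rule 1; so word 3 is adjective.
If word 6 were adverb, no tagging could satisfy rule 1; so word 6 is adjective.
That leaves exactly one tagging: adjective verb adjective adjective verb adjective.
Verifying each rule — rule 1 satisfied; rule 2 satisfied; rule 3 satisfied.

adjective verb adjective adjective verb adjective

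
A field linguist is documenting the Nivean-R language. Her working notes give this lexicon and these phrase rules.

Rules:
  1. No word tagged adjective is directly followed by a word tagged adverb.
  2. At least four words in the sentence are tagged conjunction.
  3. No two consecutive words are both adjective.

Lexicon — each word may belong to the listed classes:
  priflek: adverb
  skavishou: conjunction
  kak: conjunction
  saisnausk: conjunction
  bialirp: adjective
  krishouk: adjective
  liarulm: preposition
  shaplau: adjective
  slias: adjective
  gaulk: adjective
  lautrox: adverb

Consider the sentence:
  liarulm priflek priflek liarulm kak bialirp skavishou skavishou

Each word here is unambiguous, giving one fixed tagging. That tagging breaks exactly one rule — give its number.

Fixed tagging: preposition adverb adverb preposition conjunction adjective conjunction conjunction.
Applying the rules: R1 ✓, R2 ✗, R3 ✓.
Only rule 2 fails.

2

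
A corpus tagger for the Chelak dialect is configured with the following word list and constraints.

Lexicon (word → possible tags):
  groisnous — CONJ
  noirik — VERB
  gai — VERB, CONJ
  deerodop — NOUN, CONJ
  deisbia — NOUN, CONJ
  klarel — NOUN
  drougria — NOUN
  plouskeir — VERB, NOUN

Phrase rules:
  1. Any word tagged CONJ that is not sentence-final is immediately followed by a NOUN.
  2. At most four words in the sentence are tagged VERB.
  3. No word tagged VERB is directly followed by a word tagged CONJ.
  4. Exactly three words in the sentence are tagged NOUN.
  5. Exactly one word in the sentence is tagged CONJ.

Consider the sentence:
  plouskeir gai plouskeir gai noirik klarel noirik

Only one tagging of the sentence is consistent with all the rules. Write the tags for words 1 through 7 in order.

NOUN CONJ NOUN VERB VERB NOUN VERB

Candidates per position — 1:plouskeir {VERB,NOUN}; 2:gai {VERB,CONJ}; 3:plouskeir {VERB,NOUN}; 4:gai {VERB,CONJ}; 5:noirik {VERB}; 6:klarel {NOUN}; 7:noirik {VERB}.
Position 1: VERB is ruled out by rule 4; that leaves NOUN.
Position 3: VERB is ruled out by rule 4; that leaves NOUN.
Position 4: CONJ is ruled out by rule 1; that leaves VERB.
Position 2: VERB is ruled out by rule 5; that leaves CONJ.
The unique satisfying tagging is: NOUN CONJ NOUN VERB VERB NOUN VERB.
Verifying each rule — rule 1 ✓; rule 2 ✓; rule 3 ✓; rule 4 ✓; rule 5 ✓.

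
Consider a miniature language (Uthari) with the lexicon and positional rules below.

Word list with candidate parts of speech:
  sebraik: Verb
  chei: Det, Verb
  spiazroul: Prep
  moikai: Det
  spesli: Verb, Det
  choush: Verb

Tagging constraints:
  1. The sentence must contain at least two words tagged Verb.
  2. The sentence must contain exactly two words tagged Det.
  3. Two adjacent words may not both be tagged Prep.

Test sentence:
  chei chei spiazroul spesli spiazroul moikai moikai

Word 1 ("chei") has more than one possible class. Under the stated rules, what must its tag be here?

Candidates per position — 1:chei {Det,Verb}; 2:chei {Det,Verb}; 3:spiazroul {Prep}; 4:spesli {Verb,Det}; 5:spiazroul {Prep}; 6:moikai {Det}; 7:moikai {Det}.
Position 1: tagging it Det would leave rule 2 unsatisfiable, so it must be Verb.
Position 2: tagging it Det would leave rule 2 unsatisfiable, so it must be Verb.
Position 4: tagging it Det would leave rule 2 unsatisfiable, so it must be Verb.
That leaves exactly one tagging: Verb Verb Prep Verb Prep Det Det.
Check: rule 1 holds; rule 2 holds; rule 3 holds.

Verb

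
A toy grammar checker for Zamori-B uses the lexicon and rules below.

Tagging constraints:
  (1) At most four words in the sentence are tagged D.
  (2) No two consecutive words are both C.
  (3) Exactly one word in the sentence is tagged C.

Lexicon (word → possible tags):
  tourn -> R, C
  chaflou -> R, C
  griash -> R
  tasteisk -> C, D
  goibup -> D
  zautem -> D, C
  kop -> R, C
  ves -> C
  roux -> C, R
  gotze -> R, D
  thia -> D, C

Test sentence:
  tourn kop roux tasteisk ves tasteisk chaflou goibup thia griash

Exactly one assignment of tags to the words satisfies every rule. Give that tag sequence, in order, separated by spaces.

Candidates per position — 1:tourn {R,C}; 2:kop {R,C}; 3:roux {C,R}; 4:tasteisk {C,D}; 5:ves {C}; 6:tasteisk {C,D}; 7:chaflou {R,C}; 8:goibup {D}; 9:thia {D,C}; 10:griash {R}.
Position 1: tagging it C would leave rule 3 unsatisfiable, so it must be R.
Position 2: tagging it C would leave rule 3 unsatisfiable, so it must be R.
Position 3: tagging it C would leave rule 3 unsatisfiable, so it must be R.
Position 4: tagging it C would leave rule 2 unsatisfiable, so it must be D.
Position 6: tagging it C would leave rule 2 unsatisfiable, so it must be D.
Position 7: tagging it C would leave rule 3 unsatisfiable, so it must be R.
Position 9: tagging it C would leave rule 3 unsatisfiable, so it must be D.
The only consistent sequence is: R R R D C D R D D R.
Checking: rule 1 ✓; rule 2 ✓; rule 3 ✓.

R R R D C D R D D R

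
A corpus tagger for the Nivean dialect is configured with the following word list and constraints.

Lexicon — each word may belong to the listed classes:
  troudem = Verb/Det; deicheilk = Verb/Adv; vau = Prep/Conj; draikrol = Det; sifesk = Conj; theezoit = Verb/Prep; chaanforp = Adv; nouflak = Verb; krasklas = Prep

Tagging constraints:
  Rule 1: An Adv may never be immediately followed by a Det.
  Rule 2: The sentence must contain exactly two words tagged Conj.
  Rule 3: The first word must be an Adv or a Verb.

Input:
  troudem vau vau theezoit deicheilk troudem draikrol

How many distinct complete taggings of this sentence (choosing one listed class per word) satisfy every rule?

6

Candidates per position — 1:troudem {Verb,Det}; 2:vau {Prep,Conj}; 3:vau {Prep,Conj}; 4:theezoit {Verb,Prep}; 5:deicheilk {Verb,Adv}; 6:troudem {Verb,Det}; 7:draikrol {Det}.
There are 64 candidate sequences in total.
Checking each against the rules leaves 6 sequences.
Count = 6.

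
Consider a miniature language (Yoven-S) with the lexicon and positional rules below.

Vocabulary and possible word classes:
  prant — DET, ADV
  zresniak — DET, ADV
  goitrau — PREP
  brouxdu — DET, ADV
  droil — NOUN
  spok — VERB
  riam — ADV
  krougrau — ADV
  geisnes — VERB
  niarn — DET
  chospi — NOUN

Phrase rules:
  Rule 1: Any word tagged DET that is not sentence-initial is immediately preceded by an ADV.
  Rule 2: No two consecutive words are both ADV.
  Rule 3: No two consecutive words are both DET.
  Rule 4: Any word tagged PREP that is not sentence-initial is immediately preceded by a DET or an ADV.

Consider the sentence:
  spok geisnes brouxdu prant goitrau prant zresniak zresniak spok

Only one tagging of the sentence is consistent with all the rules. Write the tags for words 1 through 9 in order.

Candidates per position — 1:spok {VERB}; 2:geisnes {VERB}; 3:brouxdu {DET,ADV}; 4:prant {DET,ADV}; 5:goitrau {PREP}; 6:prant {DET,ADV}; 7:zresniak {DET,ADV}; 8:zresniak {DET,ADV}; 9:spok {VERB}.
Word 3 cannot be DET — rule 1 would then fail for every completion. It is ADV.
Word 4 cannot be ADV — rule 2 would then fail for every completion. It is DET.
Word 6 cannot be DET — rule 1 would then fail for every completion. It is ADV.
Word 7 cannot be ADV — rule 2 would then fail for every completion. It is DET.
Word 8 cannot be DET — rule 1 would then fail for every completion. It is ADV.
The only consistent sequence is: VERB VERB ADV DET PREP ADV DET ADV VERB.
Checking: rule 1 ok; rule 2 ok; rule 3 ok; rule 4 ok.

VERB VERB ADV DET PREP ADV DET ADV VERB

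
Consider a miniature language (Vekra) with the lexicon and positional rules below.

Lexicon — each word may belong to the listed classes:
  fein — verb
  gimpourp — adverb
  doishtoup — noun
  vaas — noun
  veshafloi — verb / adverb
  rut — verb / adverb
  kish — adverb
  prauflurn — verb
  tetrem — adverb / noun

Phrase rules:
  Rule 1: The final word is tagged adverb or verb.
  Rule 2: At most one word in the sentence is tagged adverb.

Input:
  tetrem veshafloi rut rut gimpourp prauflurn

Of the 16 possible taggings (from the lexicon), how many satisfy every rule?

Candidates per position — 1:tetrem {adverb,noun}; 2:veshafloi {verb,adverb}; 3:rut {verb,adverb}; 4:rut {verb,adverb}; 5:gimpourp {adverb}; 6:prauflurn {verb}.
There are 16 candidate sequences in total.
The sequences that satisfy every rule: noun verb verb verb adverb verb.
Count = 1.

1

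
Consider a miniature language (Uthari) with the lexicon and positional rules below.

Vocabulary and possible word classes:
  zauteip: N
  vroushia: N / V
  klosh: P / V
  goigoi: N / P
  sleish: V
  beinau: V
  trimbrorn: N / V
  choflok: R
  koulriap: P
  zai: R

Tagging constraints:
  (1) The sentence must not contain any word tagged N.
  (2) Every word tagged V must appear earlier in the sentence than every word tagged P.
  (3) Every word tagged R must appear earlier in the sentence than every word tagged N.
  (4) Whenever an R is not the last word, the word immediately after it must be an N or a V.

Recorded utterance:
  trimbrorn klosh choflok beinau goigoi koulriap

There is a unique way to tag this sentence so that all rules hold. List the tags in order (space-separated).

V V R V P P

Candidates per position — 1:trimbrorn {N,V}; 2:klosh {P,V}; 3:choflok {R}; 4:beinau {V}; 5:goigoi {N,P}; 6:koulriap {P}.
At position 1, choosing N makes rule 1 impossible to satisfy; hence V.
At position 2, choosing P makes rule 2 impossible to satisfy; hence V.
At position 5, choosing N makes rule 1 impossible to satisfy; hence P.
The unique satisfying tagging is: V V R V P P.
Rule-by-rule: rule 1 holds; rule 2 holds; rule 3 holds; rule 4 holds.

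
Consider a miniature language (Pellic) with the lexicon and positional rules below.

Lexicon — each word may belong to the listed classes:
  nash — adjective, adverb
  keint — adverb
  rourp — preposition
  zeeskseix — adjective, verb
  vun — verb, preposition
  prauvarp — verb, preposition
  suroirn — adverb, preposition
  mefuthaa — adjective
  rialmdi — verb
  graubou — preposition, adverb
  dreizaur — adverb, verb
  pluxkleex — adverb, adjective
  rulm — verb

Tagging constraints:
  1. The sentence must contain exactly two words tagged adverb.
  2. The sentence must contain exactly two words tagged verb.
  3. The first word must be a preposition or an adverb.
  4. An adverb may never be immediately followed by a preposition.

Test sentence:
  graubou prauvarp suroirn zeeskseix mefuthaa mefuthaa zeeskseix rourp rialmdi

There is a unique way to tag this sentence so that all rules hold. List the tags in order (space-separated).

Candidates per position — 1:graubou {preposition,adverb}; 2:prauvarp {verb,preposition}; 3:suroirn {adverb,preposition}; 4:zeeskseix {adjective,verb}; 5:mefuthaa {adjective}; 6:mefuthaa {adjective}; 7:zeeskseix {adjective,verb}; 8:rourp {preposition}; 9:rialmdi {verb}.
If word 1 were preposition, no tagging could satisfy rule 1; so word 1 is adverb.
If word 2 were preposition, no tagging could satisfy rule 4; so word 2 is verb.
If word 3 were preposition, no tagging could satisfy rule 1; so word 3 is adverb.
If word 4 were verb, no tagging could satisfy rule 2; so word 4 is adjective.
If word 7 were verb, no tagging could satisfy rule 2; so word 7 is adjective.
That leaves exactly one tagging: adverb verb adverb adjective adjective adjective adjective preposition verb.
Check: rule 1 ok; rule 2 ok; rule 3 ok; rule 4 ok.

adverb verb adverb adjective adjective adjective adjective preposition verb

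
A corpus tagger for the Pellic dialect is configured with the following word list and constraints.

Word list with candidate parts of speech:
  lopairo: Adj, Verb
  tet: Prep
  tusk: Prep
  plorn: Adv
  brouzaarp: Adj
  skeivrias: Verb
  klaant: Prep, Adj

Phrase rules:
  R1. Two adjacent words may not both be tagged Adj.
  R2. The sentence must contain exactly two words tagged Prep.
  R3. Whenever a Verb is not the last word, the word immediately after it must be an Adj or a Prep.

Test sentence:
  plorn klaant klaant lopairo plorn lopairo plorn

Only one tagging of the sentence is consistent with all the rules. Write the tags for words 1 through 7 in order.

Adv Prep Prep Adj Adv Adj Adv

Candidates per position — 1:plorn {Adv}; 2:klaant {Prep,Adj}; 3:klaant {Prep,Adj}; 4:lopairo {Adj,Verb}; 5:plorn {Adv}; 6:lopairo {Adj,Verb}; 7:plorn {Adv}.
If word 2 were Adj, no tagging could satisfy rule 2; so word 2 is Prep.
If word 3 were Adj, no tagging could satisfy rule 2; so word 3 is Prep.
If word 4 were Verb, no tagging could satisfy rule 3; so word 4 is Adj.
If word 6 were Verb, no tagging could satisfy rule 3; so word 6 is Adj.
That leaves exactly one tagging: Adv Prep Prep Adj Adv Adj Adv.
Rule-by-rule: rule 1 ✓; rule 2 ✓; rule 3 ✓.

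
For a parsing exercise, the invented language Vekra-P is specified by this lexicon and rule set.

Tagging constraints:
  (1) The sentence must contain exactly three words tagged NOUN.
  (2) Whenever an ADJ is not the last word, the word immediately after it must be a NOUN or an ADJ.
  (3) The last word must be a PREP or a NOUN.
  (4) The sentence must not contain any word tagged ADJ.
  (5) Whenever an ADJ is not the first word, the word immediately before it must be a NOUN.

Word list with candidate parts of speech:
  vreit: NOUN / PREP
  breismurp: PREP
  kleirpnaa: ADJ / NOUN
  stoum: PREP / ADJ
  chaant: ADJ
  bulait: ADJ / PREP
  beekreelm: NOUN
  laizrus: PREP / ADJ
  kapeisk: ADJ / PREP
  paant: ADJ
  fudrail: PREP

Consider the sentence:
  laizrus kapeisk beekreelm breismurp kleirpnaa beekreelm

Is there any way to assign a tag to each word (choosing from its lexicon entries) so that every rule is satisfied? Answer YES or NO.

Candidates per position — 1:laizrus {PREP,ADJ}; 2:kapeisk {ADJ,PREP}; 3:beekreelm {NOUN}; 4:breismurp {PREP}; 5:kleirpnaa {ADJ,NOUN}; 6:beekreelm {NOUN}.
One satisfying assignment: PREP PREP NOUN PREP NOUN NOUN.
Verifying each rule — rule 1 satisfied; rule 2 satisfied; rule 3 satisfied; rule 4 satisfied; rule 5 satisfied.

YES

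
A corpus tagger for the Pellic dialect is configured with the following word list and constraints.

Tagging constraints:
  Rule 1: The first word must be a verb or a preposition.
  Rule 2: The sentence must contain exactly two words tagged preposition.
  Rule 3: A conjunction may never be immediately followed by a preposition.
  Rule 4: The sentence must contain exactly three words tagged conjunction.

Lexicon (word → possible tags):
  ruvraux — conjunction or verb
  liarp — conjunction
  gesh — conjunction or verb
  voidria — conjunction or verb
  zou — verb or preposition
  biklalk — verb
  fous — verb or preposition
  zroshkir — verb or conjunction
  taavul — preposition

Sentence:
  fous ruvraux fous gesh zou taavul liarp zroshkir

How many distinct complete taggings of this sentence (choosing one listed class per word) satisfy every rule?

Candidates per position — 1:fous {verb,preposition}; 2:ruvraux {conjunction,verb}; 3:fous {verb,preposition}; 4:gesh {conjunction,verb}; 5:zou {verb,preposition}; 6:taavul {preposition}; 7:liarp {conjunction}; 8:zroshkir {verb,conjunction}.
There are 64 candidate sequences in total.
The sequences that satisfy every rule: verb conjunction verb verb preposition preposition conjunction conjunction; verb verb preposition conjunction verb preposition conjunction conjunction; preposition conjunction verb conjunction verb preposition conjunction verb; preposition conjunction verb verb verb preposition conjunction conjunction; preposition verb verb conjunction verb preposition conjunction conjunction.
Count = 5.

5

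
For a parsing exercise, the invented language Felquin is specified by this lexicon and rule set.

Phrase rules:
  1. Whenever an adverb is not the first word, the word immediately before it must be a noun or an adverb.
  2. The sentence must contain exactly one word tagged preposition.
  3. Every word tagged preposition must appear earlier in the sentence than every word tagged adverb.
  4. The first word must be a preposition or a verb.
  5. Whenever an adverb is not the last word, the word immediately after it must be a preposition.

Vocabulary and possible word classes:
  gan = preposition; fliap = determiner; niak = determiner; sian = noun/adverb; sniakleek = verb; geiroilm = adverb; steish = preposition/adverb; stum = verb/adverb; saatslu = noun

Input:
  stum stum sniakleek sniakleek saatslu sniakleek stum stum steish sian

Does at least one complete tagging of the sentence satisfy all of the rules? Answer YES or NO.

YES

Candidates per position — 1:stum {verb,adverb}; 2:stum {verb,adverb}; 3:sniakleek {verb}; 4:sniakleek {verb}; 5:saatslu {noun}; 6:sniakleek {verb}; 7:stum {verb,adverb}; 8:stum {verb,adverb}; 9:steish {preposition,adverb}; 10:sian {noun,adverb}.
One satisfying assignment: verb verb verb verb noun verb verb verb preposition noun.
Rule-by-rule: rule 1 ✓; rule 2 ✓; rule 3 ✓; rule 4 ✓; rule 5 ✓.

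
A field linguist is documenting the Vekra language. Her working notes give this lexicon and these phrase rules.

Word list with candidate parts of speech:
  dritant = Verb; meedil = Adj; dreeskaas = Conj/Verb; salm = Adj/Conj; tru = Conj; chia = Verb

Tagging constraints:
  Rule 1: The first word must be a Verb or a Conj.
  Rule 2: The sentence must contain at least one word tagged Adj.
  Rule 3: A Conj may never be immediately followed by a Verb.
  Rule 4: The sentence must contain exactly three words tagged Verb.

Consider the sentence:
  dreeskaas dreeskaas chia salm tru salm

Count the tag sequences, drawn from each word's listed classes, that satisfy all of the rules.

3

Candidates per position — 1:dreeskaas {Conj,Verb}; 2:dreeskaas {Conj,Verb}; 3:chia {Verb}; 4:salm {Adj,Conj}; 5:tru {Conj}; 6:salm {Adj,Conj}.
There are 16 candidate sequences in total.
The sequences that satisfy every rule: Verb Verb Verb Adj Conj Adj; Verb Verb Verb Adj Conj Conj; Verb Verb Verb Conj Conj Adj.
Count = 3.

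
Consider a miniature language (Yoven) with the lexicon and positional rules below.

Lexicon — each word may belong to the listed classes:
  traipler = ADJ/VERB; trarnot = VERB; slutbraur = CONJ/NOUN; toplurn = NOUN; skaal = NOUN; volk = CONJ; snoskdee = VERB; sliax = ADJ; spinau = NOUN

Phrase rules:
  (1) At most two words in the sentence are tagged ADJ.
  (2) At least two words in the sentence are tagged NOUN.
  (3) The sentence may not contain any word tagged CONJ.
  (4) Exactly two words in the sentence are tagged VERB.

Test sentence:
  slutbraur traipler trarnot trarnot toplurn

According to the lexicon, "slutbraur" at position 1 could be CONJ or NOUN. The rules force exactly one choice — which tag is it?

NOUN

Candidates per position — 1:slutbraur {CONJ,NOUN}; 2:traipler {ADJ,VERB}; 3:trarnot {VERB}; 4:trarnot {VERB}; 5:toplurn {NOUN}.
If word 1 were CONJ, no tagging could satisfy rule 2; so word 1 is NOUN.
If word 2 were VERB, no tagging could satisfy rule 4; so word 2 is ADJ.
So the tagging must be: NOUN ADJ VERB VERB NOUN.
Check: rule 1 ✓; rule 2 ✓; rule 3 ✓; rule 4 ✓.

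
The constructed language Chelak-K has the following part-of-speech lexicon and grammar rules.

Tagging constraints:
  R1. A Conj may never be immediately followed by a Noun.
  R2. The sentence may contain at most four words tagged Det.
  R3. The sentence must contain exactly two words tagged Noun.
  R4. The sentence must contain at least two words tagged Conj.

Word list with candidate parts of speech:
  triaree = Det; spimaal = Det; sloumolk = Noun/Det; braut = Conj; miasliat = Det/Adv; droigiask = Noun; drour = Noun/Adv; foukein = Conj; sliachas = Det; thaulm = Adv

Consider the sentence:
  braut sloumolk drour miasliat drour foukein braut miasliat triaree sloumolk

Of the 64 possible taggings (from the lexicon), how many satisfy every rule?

11

Candidates per position — 1:braut {Conj}; 2:sloumolk {Noun,Det}; 3:drour {Noun,Adv}; 4:miasliat {Det,Adv}; 5:drour {Noun,Adv}; 6:foukein {Conj}; 7:braut {Conj}; 8:miasliat {Det,Adv}; 9:triaree {Det}; 10:sloumolk {Noun,Det}.
There are 64 candidate sequences in total.
Checking each against the rules leaves 11 sequences.
Count = 11.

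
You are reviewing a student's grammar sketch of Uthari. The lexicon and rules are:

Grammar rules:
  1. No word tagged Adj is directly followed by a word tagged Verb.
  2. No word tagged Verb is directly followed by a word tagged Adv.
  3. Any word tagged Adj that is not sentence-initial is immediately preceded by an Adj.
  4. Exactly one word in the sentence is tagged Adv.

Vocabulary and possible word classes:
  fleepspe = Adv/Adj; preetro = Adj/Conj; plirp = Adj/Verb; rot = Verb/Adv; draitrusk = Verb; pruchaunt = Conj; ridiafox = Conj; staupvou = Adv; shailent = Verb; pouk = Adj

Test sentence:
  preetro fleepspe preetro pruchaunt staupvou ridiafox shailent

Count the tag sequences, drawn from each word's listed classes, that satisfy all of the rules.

2

Candidates per position — 1:preetro {Adj,Conj}; 2:fleepspe {Adv,Adj}; 3:preetro {Adj,Conj}; 4:pruchaunt {Conj}; 5:staupvou {Adv}; 6:ridiafox {Conj}; 7:shailent {Verb}.
There are 8 candidate sequences in total.
The sequences that satisfy every rule: Adj Adj Adj Conj Adv Conj Verb; Adj Adj Conj Conj Adv Conj Verb.
Count = 2.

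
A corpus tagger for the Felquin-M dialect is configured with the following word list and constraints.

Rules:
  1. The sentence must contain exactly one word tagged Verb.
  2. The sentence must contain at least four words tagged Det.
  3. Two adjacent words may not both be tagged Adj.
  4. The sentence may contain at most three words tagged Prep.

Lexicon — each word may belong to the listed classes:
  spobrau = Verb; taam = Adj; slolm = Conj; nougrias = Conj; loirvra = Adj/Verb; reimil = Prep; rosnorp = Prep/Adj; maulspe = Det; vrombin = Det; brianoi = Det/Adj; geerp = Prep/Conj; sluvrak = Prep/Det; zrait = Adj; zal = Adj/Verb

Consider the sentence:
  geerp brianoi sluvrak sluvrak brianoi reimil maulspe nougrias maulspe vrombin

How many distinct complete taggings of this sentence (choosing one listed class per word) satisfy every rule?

Candidates per position — 1:geerp {Prep,Conj}; 2:brianoi {Det,Adj}; 3:sluvrak {Prep,Det}; 4:sluvrak {Prep,Det}; 5:brianoi {Det,Adj}; 6:reimil {Prep}; 7:maulspe {Det}; 8:nougrias {Conj}; 9:maulspe {Det}; 10:vrombin {Det}.
There are 32 candidate sequences in total.
Rule 1 cannot be satisfied by any choice of tags from the lexicon.
So there is no consistent tagging.
Count = 0.

0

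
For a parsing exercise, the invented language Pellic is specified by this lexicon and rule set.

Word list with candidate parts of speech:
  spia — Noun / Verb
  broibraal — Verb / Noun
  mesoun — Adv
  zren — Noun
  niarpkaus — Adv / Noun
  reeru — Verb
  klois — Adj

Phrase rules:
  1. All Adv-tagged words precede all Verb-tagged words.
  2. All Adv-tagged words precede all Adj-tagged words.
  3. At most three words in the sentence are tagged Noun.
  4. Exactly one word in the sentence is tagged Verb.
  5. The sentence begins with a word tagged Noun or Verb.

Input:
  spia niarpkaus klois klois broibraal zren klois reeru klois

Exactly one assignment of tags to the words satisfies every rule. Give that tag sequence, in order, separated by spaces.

Noun Adv Adj Adj Noun Noun Adj Verb Adj

Candidates per position — 1:spia {Noun,Verb}; 2:niarpkaus {Adv,Noun}; 3:klois {Adj}; 4:klois {Adj}; 5:broibraal {Verb,Noun}; 6:zren {Noun}; 7:klois {Adj}; 8:reeru {Verb}; 9:klois {Adj}.
Position 1: tagging it Verb would leave rule 4 unsatisfiable, so it must be Noun.
Position 5: tagging it Verb would leave rule 4 unsatisfiable, so it must be Noun.
Position 2: tagging it Noun would leave rule 3 unsatisfiable, so it must be Adv.
So the tagging must be: Noun Adv Adj Adj Noun Noun Adj Verb Adj.
Checking: rule 1 ok; rule 2 ok; rule 3 ok; rule 4 ok; rule 5 ok.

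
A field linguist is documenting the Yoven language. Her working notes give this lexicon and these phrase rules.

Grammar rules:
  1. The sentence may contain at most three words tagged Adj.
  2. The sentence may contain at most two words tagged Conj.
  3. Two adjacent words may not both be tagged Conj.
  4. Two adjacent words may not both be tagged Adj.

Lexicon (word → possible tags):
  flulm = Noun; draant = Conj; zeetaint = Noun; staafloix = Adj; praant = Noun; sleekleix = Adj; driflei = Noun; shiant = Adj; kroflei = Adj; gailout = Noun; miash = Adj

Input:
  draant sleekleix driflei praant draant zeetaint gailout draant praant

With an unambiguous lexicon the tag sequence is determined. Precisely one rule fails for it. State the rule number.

Fixed tagging: Conj Adj Noun Noun Conj Noun Noun Conj Noun.
Rule check: R1 ok, R2 fails, R3 ok, R4 ok.
Only rule 2 fails.

2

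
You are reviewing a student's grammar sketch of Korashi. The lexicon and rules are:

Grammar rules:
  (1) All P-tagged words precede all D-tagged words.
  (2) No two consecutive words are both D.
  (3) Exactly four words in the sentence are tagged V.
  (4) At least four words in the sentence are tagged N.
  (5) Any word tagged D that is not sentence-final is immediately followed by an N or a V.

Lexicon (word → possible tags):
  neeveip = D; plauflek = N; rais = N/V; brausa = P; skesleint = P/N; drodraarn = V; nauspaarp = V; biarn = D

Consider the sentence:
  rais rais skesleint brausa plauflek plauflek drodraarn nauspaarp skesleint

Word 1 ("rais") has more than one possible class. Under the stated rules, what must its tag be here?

V

Candidates per position — 1:rais {N,V}; 2:rais {N,V}; 3:skesleint {P,N}; 4:brausa {P}; 5:plauflek {N}; 6:plauflek {N}; 7:drodraarn {V}; 8:nauspaarp {V}; 9:skesleint {P,N}.
If word 1 were N, no tagging could satisfy rule 3; so word 1 is V.
If word 2 were N, no tagging could satisfy rule 3; so word 2 is V.
If word 3 were P, no tagging could satisfy rule 4; so word 3 is N.
If word 9 were P, no tagging could satisfy rule 4; so word 9 is N.
That leaves exactly one tagging: V V N P N N V V N.
Check: rule 1 satisfied; rule 2 satisfied; rule 3 satisfied; rule 4 satisfied; rule 5 satisfied.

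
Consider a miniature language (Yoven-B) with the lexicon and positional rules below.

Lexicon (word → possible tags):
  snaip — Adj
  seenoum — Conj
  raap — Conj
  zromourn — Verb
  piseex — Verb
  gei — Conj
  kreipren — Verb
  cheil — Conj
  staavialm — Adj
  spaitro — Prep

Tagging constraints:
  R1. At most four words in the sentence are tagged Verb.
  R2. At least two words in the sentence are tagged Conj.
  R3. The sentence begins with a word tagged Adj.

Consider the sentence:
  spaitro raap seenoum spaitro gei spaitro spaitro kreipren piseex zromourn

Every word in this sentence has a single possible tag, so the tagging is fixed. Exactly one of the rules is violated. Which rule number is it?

3

Fixed tagging: Prep Conj Conj Prep Conj Prep Prep Verb Verb Verb.
Checking each rule: R1 ok, R2 ok, R3 fails.
Only rule 3 fails.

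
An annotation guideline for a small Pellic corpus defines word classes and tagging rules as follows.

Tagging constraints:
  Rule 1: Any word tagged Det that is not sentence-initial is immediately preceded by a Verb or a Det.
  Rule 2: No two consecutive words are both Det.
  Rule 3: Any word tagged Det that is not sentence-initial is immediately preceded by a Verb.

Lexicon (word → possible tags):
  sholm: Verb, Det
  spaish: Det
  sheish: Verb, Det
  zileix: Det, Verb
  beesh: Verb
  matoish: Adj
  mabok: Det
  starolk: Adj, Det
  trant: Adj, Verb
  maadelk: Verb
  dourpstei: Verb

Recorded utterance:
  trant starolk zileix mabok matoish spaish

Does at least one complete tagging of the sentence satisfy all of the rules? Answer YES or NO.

NO

Candidates per position — 1:trant {Adj,Verb}; 2:starolk {Adj,Det}; 3:zileix {Det,Verb}; 4:mabok {Det}; 5:matoish {Adj}; 6:spaish {Det}.
Rule 1 cannot be satisfied by any choice of tags from the lexicon.
So there is no consistent tagging.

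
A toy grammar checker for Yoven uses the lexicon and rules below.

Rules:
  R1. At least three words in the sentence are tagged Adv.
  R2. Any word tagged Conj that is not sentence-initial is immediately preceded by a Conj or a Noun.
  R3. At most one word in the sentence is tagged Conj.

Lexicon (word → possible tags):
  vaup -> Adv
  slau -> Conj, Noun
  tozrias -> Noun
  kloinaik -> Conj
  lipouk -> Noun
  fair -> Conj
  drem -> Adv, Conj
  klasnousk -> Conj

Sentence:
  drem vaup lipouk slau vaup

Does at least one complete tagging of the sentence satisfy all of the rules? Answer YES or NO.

Candidates per position — 1:drem {Adv,Conj}; 2:vaup {Adv}; 3:lipouk {Noun}; 4:slau {Conj,Noun}; 5:vaup {Adv}.
One satisfying assignment: Adv Adv Noun Noun Adv.
Check: rule 1 ✓; rule 2 ✓; rule 3 ✓.

YES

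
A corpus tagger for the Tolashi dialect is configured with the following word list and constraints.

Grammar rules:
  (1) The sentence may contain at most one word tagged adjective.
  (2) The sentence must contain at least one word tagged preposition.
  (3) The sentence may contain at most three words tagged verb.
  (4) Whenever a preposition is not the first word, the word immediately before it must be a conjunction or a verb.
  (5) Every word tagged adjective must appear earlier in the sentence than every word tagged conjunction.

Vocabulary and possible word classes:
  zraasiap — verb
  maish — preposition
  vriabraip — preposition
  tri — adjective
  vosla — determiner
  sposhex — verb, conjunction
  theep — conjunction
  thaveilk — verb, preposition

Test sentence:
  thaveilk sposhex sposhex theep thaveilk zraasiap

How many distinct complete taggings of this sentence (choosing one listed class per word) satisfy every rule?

Candidates per position — 1:thaveilk {verb,preposition}; 2:sposhex {verb,conjunction}; 3:sposhex {verb,conjunction}; 4:theep {conjunction}; 5:thaveilk {verb,preposition}; 6:zraasiap {verb}.
There are 16 candidate sequences in total.
Checking each against the rules leaves 10 sequences.
Count = 10.

10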